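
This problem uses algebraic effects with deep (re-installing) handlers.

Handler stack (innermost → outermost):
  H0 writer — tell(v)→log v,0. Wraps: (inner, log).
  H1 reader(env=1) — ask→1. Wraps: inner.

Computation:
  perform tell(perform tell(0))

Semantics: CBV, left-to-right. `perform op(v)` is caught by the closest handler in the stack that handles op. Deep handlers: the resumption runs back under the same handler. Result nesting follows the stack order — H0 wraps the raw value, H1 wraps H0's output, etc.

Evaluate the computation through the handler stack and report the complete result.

Answer: (0, (0, 0))

Evaluation trace:
tell(0) @ H0 ⇒ log+=0
tell(0) @ H0 ⇒ log+=0
H0 returns (0, (0, 0))
H1 returns (0, (0, 0))
= (0, (0, 0))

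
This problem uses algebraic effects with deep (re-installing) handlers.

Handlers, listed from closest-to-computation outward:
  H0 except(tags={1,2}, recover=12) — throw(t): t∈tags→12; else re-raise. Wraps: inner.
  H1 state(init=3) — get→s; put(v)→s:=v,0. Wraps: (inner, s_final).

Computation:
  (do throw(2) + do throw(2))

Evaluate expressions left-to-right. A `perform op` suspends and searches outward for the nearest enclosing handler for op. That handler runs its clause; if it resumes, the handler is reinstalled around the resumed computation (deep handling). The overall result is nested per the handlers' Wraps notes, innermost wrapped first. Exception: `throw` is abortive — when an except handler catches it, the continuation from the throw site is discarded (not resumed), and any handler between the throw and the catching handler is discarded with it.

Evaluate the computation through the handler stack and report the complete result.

Evaluation trace:
throw(2) @ H0 caught ⇒ 12
H1 returns (12, 3)
= (12, 3)

Answer: (12, 3)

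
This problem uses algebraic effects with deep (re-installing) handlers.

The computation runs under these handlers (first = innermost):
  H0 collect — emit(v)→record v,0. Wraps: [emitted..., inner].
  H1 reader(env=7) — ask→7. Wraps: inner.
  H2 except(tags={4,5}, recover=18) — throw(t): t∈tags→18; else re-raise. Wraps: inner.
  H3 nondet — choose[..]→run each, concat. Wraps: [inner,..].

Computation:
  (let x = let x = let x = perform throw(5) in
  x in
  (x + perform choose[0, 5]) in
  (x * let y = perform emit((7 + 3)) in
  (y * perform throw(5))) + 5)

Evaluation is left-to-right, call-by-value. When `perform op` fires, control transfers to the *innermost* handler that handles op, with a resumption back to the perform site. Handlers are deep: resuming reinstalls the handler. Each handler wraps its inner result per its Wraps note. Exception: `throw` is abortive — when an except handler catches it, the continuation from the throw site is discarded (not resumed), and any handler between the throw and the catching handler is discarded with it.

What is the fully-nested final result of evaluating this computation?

Answer: [18]

Evaluation trace:
throw(5) @ H2 caught ⇒ 18
H3 returns [18]
= [18]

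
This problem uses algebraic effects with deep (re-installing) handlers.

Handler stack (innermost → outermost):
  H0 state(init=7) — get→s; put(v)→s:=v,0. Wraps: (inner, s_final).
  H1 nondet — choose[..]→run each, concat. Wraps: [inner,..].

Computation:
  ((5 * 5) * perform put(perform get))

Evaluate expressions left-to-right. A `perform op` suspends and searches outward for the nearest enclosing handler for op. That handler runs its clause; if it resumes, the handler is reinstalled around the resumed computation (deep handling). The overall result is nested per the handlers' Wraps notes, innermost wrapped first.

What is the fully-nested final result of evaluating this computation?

Answer: [(0, 7)]

Evaluation trace:
get @ H0 ⇒ 7
put(7) @ H0 ⇒ s:=7
H0 returns (0, 7)
H1 returns [(0, 7)]
= [(0, 7)]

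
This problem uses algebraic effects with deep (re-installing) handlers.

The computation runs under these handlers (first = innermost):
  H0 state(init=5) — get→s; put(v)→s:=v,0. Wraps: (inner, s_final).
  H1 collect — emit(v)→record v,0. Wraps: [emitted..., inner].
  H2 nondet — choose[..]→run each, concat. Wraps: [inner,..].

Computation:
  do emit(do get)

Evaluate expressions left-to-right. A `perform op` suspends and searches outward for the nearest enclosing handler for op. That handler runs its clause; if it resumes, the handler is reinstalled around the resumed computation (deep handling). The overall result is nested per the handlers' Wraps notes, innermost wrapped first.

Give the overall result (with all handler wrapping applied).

Evaluation trace:
get @ H0 ⇒ 5
emit(5) @ H1 ⇒ out+=5
H0 returns (0, 5)
H1 returns [5, (0, 5)]
H2 returns [[5, (0, 5)]]
= [[5, (0, 5)]]

Answer: [[5, (0, 5)]]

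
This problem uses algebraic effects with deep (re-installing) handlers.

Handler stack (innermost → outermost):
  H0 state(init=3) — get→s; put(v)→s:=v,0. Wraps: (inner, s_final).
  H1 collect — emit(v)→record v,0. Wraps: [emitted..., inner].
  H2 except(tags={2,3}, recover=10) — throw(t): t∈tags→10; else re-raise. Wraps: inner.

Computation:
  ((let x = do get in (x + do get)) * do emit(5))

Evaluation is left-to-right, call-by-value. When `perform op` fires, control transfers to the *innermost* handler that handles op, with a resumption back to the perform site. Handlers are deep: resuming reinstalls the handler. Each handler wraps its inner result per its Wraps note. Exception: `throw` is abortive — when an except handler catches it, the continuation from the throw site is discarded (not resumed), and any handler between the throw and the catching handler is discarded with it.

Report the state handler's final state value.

Working:
get @ H0 ⇒ 3
get @ H0 ⇒ 3
emit(5) @ H1 ⇒ out+=5
H0 returns (0, 3)
H1 returns [5, (0, 3)]
H2 returns [5, (0, 3)]
= [5, (0, 3)]

Answer: 3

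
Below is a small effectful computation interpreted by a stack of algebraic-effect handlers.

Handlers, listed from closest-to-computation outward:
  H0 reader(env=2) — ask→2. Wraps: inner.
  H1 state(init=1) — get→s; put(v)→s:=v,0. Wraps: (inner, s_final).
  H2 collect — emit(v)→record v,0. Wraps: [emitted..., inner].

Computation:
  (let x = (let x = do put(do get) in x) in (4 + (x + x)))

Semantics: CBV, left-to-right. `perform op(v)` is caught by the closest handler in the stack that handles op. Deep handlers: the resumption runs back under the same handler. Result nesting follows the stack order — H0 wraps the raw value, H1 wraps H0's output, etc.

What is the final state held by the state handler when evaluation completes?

Working:
get @ H1 ⇒ 1
put(1) @ H1 ⇒ s:=1
H0 returns 4
H1 returns (4, 1)
H2 returns [(4, 1)]
= [(4, 1)]

Answer: 1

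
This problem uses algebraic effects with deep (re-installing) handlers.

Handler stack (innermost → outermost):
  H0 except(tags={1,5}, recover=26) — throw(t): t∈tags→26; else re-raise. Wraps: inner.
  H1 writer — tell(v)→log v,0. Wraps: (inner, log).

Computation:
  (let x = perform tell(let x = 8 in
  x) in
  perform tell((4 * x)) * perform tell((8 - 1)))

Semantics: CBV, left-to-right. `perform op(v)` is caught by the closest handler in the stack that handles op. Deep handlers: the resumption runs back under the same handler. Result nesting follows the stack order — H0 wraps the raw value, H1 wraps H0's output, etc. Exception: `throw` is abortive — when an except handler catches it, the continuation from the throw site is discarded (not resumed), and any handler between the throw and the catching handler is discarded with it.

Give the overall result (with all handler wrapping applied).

Evaluation trace:
tell(8) @ H1 ⇒ log+=8
tell(0) @ H1 ⇒ log+=0
tell(7) @ H1 ⇒ log+=7
H0 returns 0
H1 returns (0, (8, 0, 7))
= (0, (8, 0, 7))

Answer: (0, (8, 0, 7))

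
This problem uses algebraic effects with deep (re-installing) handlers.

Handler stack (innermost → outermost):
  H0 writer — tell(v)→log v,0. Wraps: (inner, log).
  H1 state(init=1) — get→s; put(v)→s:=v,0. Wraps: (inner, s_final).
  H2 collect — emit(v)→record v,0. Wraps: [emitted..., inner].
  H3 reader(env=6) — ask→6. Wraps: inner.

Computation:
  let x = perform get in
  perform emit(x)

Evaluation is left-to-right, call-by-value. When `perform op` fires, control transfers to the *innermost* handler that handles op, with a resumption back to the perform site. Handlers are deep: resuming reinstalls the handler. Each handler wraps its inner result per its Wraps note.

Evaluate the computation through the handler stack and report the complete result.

Answer: [1, ((0, ()), 1)]

Step-by-step:
get @ H1 ⇒ 1
emit(1) @ H2 ⇒ out+=1
H0 returns (0, ())
H1 returns ((0, ()), 1)
H2 returns [1, ((0, ()), 1)]
H3 returns [1, ((0, ()), 1)]
= [1, ((0, ()), 1)]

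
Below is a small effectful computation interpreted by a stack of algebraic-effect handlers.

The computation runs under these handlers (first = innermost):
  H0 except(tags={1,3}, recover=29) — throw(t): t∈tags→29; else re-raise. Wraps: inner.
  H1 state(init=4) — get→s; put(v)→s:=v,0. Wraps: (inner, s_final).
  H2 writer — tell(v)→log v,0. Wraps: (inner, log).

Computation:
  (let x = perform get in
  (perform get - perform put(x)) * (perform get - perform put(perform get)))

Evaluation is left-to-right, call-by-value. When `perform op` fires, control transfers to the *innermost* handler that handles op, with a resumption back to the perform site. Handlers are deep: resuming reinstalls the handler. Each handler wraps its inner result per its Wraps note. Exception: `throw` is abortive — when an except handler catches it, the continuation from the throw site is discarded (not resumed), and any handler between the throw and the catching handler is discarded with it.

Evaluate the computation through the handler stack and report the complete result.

Evaluation trace:
get @ H1 ⇒ 4
get @ H1 ⇒ 4
put(4) @ H1 ⇒ s:=4
get @ H1 ⇒ 4
get @ H1 ⇒ 4
put(4) @ H1 ⇒ s:=4
H0 returns 16
H1 returns (16, 4)
H2 returns ((16, 4), ())
= ((16, 4), ())

Answer: ((16, 4), ())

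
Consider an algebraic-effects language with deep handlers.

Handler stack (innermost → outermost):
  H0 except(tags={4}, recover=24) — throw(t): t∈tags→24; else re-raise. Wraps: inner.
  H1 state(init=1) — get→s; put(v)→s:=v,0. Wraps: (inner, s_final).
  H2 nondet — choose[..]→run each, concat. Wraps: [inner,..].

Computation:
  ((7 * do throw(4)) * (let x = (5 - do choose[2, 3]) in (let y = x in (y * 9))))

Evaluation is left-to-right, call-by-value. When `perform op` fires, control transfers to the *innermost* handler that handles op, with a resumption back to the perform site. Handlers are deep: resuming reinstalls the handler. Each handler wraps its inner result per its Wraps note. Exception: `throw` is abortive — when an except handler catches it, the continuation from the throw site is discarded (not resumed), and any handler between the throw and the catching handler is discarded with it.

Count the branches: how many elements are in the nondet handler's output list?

Step-by-step:
throw(4) @ H0 caught ⇒ 24
H1 returns (24, 1)
H2 returns [(24, 1)]
= [(24, 1)]

Answer: 1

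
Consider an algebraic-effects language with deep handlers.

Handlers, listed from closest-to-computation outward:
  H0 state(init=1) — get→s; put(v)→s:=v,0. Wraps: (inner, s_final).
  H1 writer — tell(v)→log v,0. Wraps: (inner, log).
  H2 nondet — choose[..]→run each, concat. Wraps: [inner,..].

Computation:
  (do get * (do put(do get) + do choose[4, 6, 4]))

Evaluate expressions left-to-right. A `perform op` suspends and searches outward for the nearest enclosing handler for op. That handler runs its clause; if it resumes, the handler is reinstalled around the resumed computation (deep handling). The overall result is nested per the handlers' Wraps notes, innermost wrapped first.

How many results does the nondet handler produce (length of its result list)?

Working:
get @ H0 ⇒ 1
get @ H0 ⇒ 1
put(1) @ H0 ⇒ s:=1
choose[4, 6, 4] @ H2
  branch[0] choose=4:
    H0 returns (4, 1)
    H1 returns ((4, 1), ())
    H2 returns [((4, 1), ())]
  branch[1] choose=6:
    H0 returns (6, 1)
    H1 returns ((6, 1), ())
    H2 returns [((6, 1), ())]
  branch[2] choose=4:
    H0 returns (4, 1)
    H1 returns ((4, 1), ())
    H2 returns [((4, 1), ())]
= [((4, 1), ()), ((6, 1), ()), ((4, 1), ())]

Answer: 3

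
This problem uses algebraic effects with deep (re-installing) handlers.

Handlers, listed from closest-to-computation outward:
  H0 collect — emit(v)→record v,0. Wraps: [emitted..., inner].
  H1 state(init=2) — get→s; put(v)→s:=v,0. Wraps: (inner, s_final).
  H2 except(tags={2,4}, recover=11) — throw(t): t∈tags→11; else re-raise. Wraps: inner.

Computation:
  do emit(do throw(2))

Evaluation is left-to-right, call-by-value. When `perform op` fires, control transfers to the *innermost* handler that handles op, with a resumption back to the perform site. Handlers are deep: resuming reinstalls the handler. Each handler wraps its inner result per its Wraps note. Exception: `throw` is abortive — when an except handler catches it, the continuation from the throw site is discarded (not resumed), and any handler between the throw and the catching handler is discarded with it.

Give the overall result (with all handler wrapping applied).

Answer: 11

Step-by-step:
throw(2) @ H2 caught ⇒ 11
= 11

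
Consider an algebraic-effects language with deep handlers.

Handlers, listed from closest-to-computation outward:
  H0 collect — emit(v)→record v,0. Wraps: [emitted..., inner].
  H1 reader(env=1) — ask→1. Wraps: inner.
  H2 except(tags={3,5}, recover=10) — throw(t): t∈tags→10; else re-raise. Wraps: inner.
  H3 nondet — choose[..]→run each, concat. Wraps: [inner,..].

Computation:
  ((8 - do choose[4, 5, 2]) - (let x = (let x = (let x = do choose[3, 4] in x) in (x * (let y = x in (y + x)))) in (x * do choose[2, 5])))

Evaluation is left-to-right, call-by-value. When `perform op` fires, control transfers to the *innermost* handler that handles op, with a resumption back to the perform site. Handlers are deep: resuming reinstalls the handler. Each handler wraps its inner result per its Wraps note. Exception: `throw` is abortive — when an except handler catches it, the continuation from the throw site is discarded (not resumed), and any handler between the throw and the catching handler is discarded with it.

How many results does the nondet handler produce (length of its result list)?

Answer: 12

Step-by-step:
choose[4, 5, 2] @ H3
  branch[0] choose=4:
    choose[3, 4] @ H3
      branch[0] choose=3:
        choose[2, 5] @ H3
          branch[0] choose=2:
            H0 returns [-32]
            H1 returns [-32]
            H2 returns [-32]
            H3 returns [[-32]]
          branch[1] choose=5:
            H0 returns [-86]
            H1 returns [-86]
            H2 returns [-86]
            H3 returns [[-86]]
      branch[1] choose=4:
        choose[2, 5] @ H3
          branch[0] choose=2:
            H0 returns [-60]
            H1 returns [-60]
            H2 returns [-60]
            H3 returns [[-60]]
          branch[1] choose=5:
            H0 returns [-156]
            H1 returns [-156]
            H2 returns [-156]
            H3 returns [[-156]]
  branch[1] choose=5:
    choose[3, 4] @ H3
      branch[0] choose=3:
        choose[2, 5] @ H3
          branch[0] choose=2:
            H0 returns [-33]
            H1 returns [-33]
            H2 returns [-33]
            H3 returns [[-33]]
          branch[1] choose=5:
            H0 returns [-87]
            H1 returns [-87]
            H2 returns [-87]
            H3 returns [[-87]]
      branch[1] choose=4:
        choose[2, 5] @ H3
          branch[0] choose=2:
            H0 returns [-61]
            H1 returns [-61]
            H2 returns [-61]
            H3 returns [[-61]]
          branch[1] choose=5:
            H0 returns [-157]
            H1 returns [-157]
            H2 returns [-157]
            H3 returns [[-157]]
  branch[2] choose=2:
    choose[3, 4] @ H3
      branch[0] choose=3:
        choose[2, 5] @ H3
          branch[0] choose=2:
            H0 returns [-30]
            H1 returns [-30]
            H2 returns [-30]
            H3 returns [[-30]]
          branch[1] choose=5:
            H0 returns [-84]
            H1 returns [-84]
            H2 returns [-84]
            H3 returns [[-84]]
      branch[1] choose=4:
        choose[2, 5] @ H3
          branch[0] choose=2:
            H0 returns [-58]
            H1 returns [-58]
            H2 returns [-58]
            H3 returns [[-58]]
          branch[1] choose=5:
            H0 returns [-154]
            H1 returns [-154]
            H2 returns [-154]
            H3 returns [[-154]]
= [[-32], [-86], [-60], [-156], [-33], [-87], [-61], [-157], [-30], [-84], [-58], [-154]]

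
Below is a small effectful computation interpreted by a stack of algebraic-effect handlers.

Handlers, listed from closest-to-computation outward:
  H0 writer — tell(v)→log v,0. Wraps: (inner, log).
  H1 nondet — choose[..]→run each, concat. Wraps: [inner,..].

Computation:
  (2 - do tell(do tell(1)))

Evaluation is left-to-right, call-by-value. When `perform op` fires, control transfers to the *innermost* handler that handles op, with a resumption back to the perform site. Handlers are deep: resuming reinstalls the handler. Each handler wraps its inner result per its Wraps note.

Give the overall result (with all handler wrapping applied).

Evaluation trace:
tell(1) @ H0 ⇒ log+=1
tell(0) @ H0 ⇒ log+=0
H0 returns (2, (1, 0))
H1 returns [(2, (1, 0))]
= [(2, (1, 0))]

Answer: [(2, (1, 0))]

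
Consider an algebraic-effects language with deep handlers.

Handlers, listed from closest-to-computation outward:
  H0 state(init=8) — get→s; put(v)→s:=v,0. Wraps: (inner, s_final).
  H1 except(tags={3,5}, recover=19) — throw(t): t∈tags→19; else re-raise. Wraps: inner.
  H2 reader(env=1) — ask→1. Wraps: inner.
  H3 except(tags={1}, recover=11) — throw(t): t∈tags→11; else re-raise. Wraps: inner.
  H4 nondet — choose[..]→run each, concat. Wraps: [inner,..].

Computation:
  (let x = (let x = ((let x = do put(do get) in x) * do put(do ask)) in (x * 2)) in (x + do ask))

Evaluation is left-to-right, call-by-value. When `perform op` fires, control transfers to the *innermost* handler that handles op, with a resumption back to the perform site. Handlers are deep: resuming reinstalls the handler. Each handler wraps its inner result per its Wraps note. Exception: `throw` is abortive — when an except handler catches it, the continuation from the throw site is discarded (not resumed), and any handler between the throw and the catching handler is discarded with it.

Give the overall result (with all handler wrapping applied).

Answer: [(1, 1)]

Working:
get @ H0 ⇒ 8
put(8) @ H0 ⇒ s:=8
ask @ H2 ⇒ 1
put(1) @ H0 ⇒ s:=1
ask @ H2 ⇒ 1
H0 returns (1, 1)
H1 returns (1, 1)
H2 returns (1, 1)
H3 returns (1, 1)
H4 returns [(1, 1)]
= [(1, 1)]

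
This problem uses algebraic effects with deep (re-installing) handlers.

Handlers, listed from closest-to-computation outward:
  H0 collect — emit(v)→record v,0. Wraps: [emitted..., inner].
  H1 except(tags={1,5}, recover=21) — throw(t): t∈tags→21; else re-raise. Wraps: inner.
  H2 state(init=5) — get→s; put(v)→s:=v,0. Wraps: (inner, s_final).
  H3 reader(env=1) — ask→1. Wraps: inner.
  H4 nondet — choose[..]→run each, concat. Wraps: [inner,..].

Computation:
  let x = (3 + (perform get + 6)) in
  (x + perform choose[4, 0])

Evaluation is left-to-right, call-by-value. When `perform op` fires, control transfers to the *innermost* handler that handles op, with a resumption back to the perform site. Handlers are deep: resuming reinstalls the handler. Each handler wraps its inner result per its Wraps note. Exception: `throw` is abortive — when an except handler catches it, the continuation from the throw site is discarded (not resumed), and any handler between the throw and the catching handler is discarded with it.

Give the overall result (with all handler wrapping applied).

Answer: [([18], 5), ([14], 5)]

Evaluation trace:
get @ H2 ⇒ 5
choose[4, 0] @ H4
  branch[0] choose=4:
    H0 returns [18]
    H1 returns [18]
    H2 returns ([18], 5)
    H3 returns ([18], 5)
    H4 returns [([18], 5)]
  branch[1] choose=0:
    H0 returns [14]
    H1 returns [14]
    H2 returns ([14], 5)
    H3 returns ([14], 5)
    H4 returns [([14], 5)]
= [([18], 5), ([14], 5)]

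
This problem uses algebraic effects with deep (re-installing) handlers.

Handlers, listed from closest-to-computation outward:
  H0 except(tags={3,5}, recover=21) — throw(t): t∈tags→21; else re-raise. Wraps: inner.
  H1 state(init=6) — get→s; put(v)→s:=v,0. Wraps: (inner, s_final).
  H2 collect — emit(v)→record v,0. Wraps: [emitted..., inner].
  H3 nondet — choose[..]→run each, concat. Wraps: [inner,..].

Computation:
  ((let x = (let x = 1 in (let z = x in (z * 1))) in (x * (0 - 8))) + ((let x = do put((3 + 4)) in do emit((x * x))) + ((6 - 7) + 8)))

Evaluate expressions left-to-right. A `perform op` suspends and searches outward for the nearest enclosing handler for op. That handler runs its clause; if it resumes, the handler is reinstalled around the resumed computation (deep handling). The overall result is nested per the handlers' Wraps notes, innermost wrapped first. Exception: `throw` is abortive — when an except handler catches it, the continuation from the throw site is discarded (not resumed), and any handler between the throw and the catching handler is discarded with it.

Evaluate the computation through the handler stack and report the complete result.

Answer: [[0, (-1, 7)]]

Step-by-step:
put(7) @ H1 ⇒ s:=7
emit(0) @ H2 ⇒ out+=0
H0 returns -1
H1 returns (-1, 7)
H2 returns [0, (-1, 7)]
H3 returns [[0, (-1, 7)]]
= [[0, (-1, 7)]]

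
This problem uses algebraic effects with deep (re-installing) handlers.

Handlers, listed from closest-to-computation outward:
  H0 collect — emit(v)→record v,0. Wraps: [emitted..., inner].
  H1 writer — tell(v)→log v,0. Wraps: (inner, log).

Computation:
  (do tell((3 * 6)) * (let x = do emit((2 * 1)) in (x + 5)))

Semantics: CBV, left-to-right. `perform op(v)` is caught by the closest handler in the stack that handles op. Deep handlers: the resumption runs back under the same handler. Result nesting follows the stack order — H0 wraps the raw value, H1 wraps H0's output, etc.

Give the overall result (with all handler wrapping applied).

Answer: ([2, 0], (18))

Step-by-step:
tell(18) @ H1 ⇒ log+=18
emit(2) @ H0 ⇒ out+=2
H0 returns [2, 0]
H1 returns ([2, 0], (18))
= ([2, 0], (18))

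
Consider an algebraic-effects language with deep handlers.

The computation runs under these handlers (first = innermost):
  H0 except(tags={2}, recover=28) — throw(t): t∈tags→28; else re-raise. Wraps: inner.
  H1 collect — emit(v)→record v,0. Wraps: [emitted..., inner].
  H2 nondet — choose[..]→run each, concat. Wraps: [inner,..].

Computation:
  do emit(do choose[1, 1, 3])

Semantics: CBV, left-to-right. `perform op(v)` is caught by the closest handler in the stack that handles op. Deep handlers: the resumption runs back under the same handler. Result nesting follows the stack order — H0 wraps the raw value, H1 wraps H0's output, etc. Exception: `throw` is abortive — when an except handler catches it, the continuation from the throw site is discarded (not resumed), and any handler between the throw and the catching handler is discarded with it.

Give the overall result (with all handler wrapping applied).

Answer: [[1, 0], [1, 0], [3, 0]]

Evaluation trace:
choose[1, 1, 3] @ H2
  branch[0] choose=1:
    emit(1) @ H1 ⇒ out+=1
    H0 returns 0
    H1 returns [1, 0]
    H2 returns [[1, 0]]
  branch[1] choose=1:
    emit(1) @ H1 ⇒ out+=1
    H0 returns 0
    H1 returns [1, 0]
    H2 returns [[1, 0]]
  branch[2] choose=3:
    emit(3) @ H1 ⇒ out+=3
    H0 returns 0
    H1 returns [3, 0]
    H2 returns [[3, 0]]
= [[1, 0], [1, 0], [3, 0]]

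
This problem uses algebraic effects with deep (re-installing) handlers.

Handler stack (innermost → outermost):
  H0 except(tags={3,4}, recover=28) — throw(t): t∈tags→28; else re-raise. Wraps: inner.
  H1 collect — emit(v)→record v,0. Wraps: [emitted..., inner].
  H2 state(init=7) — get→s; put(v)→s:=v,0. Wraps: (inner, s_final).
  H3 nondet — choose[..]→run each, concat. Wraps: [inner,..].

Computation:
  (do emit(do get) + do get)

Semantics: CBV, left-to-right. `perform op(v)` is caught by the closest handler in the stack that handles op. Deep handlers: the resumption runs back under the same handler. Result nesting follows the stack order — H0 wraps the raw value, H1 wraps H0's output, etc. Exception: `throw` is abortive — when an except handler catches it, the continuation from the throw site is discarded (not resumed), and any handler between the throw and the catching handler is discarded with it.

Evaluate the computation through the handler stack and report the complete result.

Answer: [([7, 7], 7)]

Working:
get @ H2 ⇒ 7
emit(7) @ H1 ⇒ out+=7
get @ H2 ⇒ 7
H0 returns 7
H1 returns [7, 7]
H2 returns ([7, 7], 7)
H3 returns [([7, 7], 7)]
= [([7, 7], 7)]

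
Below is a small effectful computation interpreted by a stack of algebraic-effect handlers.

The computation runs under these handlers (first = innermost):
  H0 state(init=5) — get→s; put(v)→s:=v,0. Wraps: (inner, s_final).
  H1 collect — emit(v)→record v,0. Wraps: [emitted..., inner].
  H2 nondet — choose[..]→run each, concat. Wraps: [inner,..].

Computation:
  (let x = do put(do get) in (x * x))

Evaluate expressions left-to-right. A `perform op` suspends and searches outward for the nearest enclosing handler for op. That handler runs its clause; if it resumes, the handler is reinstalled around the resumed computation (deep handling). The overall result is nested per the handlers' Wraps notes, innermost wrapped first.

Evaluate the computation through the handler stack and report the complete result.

Step-by-step:
get @ H0 ⇒ 5
put(5) @ H0 ⇒ s:=5
H0 returns (0, 5)
H1 returns [(0, 5)]
H2 returns [[(0, 5)]]
= [[(0, 5)]]

Answer: [[(0, 5)]]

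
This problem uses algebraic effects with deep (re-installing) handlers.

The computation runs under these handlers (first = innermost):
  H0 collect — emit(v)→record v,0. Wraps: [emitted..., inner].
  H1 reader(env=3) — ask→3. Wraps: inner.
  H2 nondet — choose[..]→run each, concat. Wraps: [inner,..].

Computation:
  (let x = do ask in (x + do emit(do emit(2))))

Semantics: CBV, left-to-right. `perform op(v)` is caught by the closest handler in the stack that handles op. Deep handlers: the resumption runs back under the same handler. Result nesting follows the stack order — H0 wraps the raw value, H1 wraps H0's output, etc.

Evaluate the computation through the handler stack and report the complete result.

Evaluation trace:
ask @ H1 ⇒ 3
emit(2) @ H0 ⇒ out+=2
emit(0) @ H0 ⇒ out+=0
H0 returns [2, 0, 3]
H1 returns [2, 0, 3]
H2 returns [[2, 0, 3]]
= [[2, 0, 3]]

Answer: [[2, 0, 3]]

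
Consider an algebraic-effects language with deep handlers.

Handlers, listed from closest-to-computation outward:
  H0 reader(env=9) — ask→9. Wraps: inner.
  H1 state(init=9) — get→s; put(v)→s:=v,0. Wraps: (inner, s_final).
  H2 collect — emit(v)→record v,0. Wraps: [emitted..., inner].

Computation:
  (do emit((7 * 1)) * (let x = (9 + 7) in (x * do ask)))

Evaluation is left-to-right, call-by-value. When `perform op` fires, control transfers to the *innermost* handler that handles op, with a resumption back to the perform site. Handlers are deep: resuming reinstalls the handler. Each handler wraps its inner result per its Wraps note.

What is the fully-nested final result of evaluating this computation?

Step-by-step:
emit(7) @ H2 ⇒ out+=7
ask @ H0 ⇒ 9
H0 returns 0
H1 returns (0, 9)
H2 returns [7, (0, 9)]
= [7, (0, 9)]

Answer: [7, (0, 9)]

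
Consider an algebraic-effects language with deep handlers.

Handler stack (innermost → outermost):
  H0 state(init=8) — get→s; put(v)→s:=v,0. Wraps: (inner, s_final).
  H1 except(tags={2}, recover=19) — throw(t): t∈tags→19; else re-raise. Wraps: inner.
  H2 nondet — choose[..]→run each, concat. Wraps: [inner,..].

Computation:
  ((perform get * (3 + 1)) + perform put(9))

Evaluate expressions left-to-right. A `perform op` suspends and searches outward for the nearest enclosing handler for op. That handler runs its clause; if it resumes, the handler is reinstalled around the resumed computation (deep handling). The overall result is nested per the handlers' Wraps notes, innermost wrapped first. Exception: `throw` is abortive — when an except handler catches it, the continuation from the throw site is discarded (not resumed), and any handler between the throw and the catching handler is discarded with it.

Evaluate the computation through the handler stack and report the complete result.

Evaluation trace:
get @ H0 ⇒ 8
put(9) @ H0 ⇒ s:=9
H0 returns (32, 9)
H1 returns (32, 9)
H2 returns [(32, 9)]
= [(32, 9)]

Answer: [(32, 9)]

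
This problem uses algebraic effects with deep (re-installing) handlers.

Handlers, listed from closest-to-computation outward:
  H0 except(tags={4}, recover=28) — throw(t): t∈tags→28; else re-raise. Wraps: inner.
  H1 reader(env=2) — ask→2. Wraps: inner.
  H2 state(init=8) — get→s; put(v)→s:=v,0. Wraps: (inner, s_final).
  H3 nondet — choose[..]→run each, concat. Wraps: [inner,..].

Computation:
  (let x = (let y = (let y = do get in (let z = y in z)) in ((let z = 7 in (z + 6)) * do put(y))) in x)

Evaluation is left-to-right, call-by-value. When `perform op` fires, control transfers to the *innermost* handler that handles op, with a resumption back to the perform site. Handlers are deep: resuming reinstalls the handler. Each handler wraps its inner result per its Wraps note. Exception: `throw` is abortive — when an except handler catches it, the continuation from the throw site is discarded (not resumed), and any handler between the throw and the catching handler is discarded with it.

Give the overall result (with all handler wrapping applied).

Working:
get @ H2 ⇒ 8
put(8) @ H2 ⇒ s:=8
H0 returns 0
H1 returns 0
H2 returns (0, 8)
H3 returns [(0, 8)]
= [(0, 8)]

Answer: [(0, 8)]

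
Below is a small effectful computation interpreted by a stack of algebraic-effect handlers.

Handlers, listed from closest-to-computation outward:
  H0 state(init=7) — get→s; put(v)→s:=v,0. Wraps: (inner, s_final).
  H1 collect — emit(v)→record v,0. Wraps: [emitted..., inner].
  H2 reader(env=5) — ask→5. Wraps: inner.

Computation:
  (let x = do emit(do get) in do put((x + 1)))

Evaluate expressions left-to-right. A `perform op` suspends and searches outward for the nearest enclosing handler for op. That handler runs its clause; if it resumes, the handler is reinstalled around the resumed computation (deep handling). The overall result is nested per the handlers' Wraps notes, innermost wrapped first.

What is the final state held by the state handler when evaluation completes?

Evaluation trace:
get @ H0 ⇒ 7
emit(7) @ H1 ⇒ out+=7
put(1) @ H0 ⇒ s:=1
H0 returns (0, 1)
H1 returns [7, (0, 1)]
H2 returns [7, (0, 1)]
= [7, (0, 1)]

Answer: 1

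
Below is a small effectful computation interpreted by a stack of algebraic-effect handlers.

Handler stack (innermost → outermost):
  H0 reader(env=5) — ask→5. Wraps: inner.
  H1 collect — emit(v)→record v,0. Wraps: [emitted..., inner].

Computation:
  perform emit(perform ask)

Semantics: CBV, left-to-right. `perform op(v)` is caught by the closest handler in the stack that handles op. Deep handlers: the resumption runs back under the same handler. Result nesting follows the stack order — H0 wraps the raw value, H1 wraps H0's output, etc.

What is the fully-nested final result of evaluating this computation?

Answer: [5, 0]

Step-by-step:
ask @ H0 ⇒ 5
emit(5) @ H1 ⇒ out+=5
H0 returns 0
H1 returns [5, 0]
= [5, 0]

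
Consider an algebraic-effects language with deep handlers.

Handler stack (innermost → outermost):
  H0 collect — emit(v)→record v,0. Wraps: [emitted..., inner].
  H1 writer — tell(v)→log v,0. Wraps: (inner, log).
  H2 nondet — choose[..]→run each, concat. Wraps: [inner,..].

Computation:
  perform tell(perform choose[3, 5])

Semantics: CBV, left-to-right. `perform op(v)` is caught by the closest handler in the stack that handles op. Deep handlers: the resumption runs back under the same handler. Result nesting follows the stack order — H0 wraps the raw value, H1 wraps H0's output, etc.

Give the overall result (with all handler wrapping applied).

Step-by-step:
choose[3, 5] @ H2
  branch[0] choose=3:
    tell(3) @ H1 ⇒ log+=3
    H0 returns [0]
    H1 returns ([0], (3))
    H2 returns [([0], (3))]
  branch[1] choose=5:
    tell(5) @ H1 ⇒ log+=5
    H0 returns [0]
    H1 returns ([0], (5))
    H2 returns [([0], (5))]
= [([0], (3)), ([0], (5))]

Answer: [([0], (3)), ([0], (5))]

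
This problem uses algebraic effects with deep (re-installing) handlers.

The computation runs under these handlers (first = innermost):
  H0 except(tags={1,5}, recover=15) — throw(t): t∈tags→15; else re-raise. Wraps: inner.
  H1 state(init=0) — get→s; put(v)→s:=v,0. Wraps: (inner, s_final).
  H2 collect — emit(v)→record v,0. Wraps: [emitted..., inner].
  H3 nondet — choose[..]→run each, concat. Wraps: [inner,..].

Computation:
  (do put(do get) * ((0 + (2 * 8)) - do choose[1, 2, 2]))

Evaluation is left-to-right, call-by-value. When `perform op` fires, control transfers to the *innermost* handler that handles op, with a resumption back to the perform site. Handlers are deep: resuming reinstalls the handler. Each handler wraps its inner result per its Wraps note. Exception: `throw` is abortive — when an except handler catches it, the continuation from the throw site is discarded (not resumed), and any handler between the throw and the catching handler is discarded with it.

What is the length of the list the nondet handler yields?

Working:
get @ H1 ⇒ 0
put(0) @ H1 ⇒ s:=0
choose[1, 2, 2] @ H3
  branch[0] choose=1:
    H0 returns 0
    H1 returns (0, 0)
    H2 returns [(0, 0)]
    H3 returns [[(0, 0)]]
  branch[1] choose=2:
    H0 returns 0
    H1 returns (0, 0)
    H2 returns [(0, 0)]
    H3 returns [[(0, 0)]]
  branch[2] choose=2:
    H0 returns 0
    H1 returns (0, 0)
    H2 returns [(0, 0)]
    H3 returns [[(0, 0)]]
= [[(0, 0)], [(0, 0)], [(0, 0)]]

Answer: 3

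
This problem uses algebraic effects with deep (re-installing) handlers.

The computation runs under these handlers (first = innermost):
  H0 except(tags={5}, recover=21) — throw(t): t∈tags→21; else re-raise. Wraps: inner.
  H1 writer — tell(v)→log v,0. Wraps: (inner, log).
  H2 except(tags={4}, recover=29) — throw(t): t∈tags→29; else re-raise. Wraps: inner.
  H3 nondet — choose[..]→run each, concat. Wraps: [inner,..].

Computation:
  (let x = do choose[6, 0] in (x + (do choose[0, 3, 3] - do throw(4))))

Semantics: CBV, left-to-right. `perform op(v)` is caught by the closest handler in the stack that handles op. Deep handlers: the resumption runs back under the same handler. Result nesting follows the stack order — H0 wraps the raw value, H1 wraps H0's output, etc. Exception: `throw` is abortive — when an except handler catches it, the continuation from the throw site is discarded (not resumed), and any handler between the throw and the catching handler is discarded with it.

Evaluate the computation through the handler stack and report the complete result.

Evaluation trace:
choose[6, 0] @ H3
  branch[0] choose=6:
    choose[0, 3, 3] @ H3
      branch[0] choose=0:
        throw(4) @ H0 re-raised
        throw(4) @ H2 caught ⇒ 29
        H3 returns [29]
      branch[1] choose=3:
        throw(4) @ H0 re-raised
        throw(4) @ H2 caught ⇒ 29
        H3 returns [29]
      branch[2] choose=3:
        throw(4) @ H0 re-raised
        throw(4) @ H2 caught ⇒ 29
        H3 returns [29]
  branch[1] choose=0:
    choose[0, 3, 3] @ H3
      branch[0] choose=0:
        throw(4) @ H0 re-raised
        throw(4) @ H2 caught ⇒ 29
        H3 returns [29]
      branch[1] choose=3:
        throw(4) @ H0 re-raised
        throw(4) @ H2 caught ⇒ 29
        H3 returns [29]
      branch[2] choose=3:
        throw(4) @ H0 re-raised
        throw(4) @ H2 caught ⇒ 29
        H3 returns [29]
= [29, 29, 29, 29, 29, 29]

Answer: [29, 29, 29, 29, 29, 29]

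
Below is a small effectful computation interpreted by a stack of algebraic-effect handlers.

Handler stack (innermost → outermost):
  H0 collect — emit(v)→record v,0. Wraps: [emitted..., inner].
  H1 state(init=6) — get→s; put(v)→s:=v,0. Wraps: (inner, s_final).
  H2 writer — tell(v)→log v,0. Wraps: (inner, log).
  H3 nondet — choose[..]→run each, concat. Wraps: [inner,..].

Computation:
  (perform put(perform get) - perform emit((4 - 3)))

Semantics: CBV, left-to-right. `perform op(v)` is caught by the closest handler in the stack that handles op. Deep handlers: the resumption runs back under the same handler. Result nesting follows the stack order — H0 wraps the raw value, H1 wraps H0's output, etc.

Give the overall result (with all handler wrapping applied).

Evaluation trace:
get @ H1 ⇒ 6
put(6) @ H1 ⇒ s:=6
emit(1) @ H0 ⇒ out+=1
H0 returns [1, 0]
H1 returns ([1, 0], 6)
H2 returns (([1, 0], 6), ())
H3 returns [(([1, 0], 6), ())]
= [(([1, 0], 6), ())]

Answer: [(([1, 0], 6), ())]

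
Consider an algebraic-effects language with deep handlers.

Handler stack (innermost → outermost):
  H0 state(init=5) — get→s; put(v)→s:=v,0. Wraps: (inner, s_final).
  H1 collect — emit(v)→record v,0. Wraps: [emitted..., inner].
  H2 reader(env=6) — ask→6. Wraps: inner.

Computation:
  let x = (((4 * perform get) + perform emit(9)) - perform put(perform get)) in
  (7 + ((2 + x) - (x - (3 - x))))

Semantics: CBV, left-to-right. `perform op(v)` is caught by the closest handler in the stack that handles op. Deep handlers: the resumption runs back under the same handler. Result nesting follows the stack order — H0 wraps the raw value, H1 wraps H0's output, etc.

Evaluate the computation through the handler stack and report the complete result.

Step-by-step:
get @ H0 ⇒ 5
emit(9) @ H1 ⇒ out+=9
get @ H0 ⇒ 5
put(5) @ H0 ⇒ s:=5
H0 returns (-8, 5)
H1 returns [9, (-8, 5)]
H2 returns [9, (-8, 5)]
= [9, (-8, 5)]

Answer: [9, (-8, 5)]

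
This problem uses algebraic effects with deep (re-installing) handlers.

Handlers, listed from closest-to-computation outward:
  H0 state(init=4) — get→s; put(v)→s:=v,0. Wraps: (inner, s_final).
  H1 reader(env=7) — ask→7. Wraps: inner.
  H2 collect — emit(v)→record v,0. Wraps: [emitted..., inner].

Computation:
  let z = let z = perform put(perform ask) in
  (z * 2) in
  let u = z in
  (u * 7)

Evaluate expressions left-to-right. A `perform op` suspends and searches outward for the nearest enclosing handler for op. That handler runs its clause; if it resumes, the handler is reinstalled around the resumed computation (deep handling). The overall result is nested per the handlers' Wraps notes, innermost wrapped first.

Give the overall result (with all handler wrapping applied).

Answer: [(0, 7)]

Evaluation trace:
ask @ H1 ⇒ 7
put(7) @ H0 ⇒ s:=7
H0 returns (0, 7)
H1 returns (0, 7)
H2 returns [(0, 7)]
= [(0, 7)]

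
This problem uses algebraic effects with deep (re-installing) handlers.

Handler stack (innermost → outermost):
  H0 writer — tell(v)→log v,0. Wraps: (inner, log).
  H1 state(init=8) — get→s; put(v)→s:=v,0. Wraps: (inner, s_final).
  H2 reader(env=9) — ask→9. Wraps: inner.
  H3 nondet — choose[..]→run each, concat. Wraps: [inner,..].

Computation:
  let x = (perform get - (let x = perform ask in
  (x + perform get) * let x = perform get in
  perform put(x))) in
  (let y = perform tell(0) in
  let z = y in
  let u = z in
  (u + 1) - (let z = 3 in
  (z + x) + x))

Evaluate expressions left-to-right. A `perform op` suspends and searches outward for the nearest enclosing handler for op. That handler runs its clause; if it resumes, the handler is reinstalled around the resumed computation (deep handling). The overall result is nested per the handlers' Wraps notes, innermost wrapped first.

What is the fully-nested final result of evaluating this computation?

Working:
get @ H1 ⇒ 8
ask @ H2 ⇒ 9
get @ H1 ⇒ 8
get @ H1 ⇒ 8
put(8) @ H1 ⇒ s:=8
tell(0) @ H0 ⇒ log+=0
H0 returns (-18, (0))
H1 returns ((-18, (0)), 8)
H2 returns ((-18, (0)), 8)
H3 returns [((-18, (0)), 8)]
= [((-18, (0)), 8)]

Answer: [((-18, (0)), 8)]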